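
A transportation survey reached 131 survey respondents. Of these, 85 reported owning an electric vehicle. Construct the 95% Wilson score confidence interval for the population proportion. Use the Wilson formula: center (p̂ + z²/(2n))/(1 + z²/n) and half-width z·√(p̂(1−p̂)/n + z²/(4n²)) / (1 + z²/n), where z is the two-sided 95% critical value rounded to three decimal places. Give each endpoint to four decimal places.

Here p̂ = 85/131 = 0.64885 and z = 1.960 (z² = 3.841600).
Denominator 1 + z²/n = 1 + 3.841600/131 = 1.029325.
Center = (0.64885 + 0.014663)/1.029325 = 0.64461.
Radicand: p̂(1−p̂)/n + z²/(4n²) = 0.001739253 + 0.000055964 = 0.001795217.
Half-width = 1.960·√0.001795217/1.029325 = 0.08068.
CI: 0.64461 ± 0.08068 = (0.5639, 0.7253).

(0.5639, 0.7253)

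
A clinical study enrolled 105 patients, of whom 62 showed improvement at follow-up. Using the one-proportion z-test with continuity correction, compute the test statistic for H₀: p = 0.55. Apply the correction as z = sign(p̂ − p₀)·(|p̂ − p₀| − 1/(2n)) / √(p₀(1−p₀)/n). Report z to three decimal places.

z = 0.736

With x = 62 successes in n = 105, p̂ = 0.59048. p̂ − p₀ = 0.040476.
Continuity correction 1/(2n) = 1/210 = 0.004762.
Corrected numerator: |0.040476| − 0.004762 = 0.035714.
Under H₀, SE = √(p₀(1−p₀)/n) = √(0.55·0.45/105) = √0.002357143 = 0.048550.
z = (+)0.035714/0.048550 = 0.736.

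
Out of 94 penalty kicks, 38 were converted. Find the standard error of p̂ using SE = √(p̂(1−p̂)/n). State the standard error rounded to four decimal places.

SE = 0.0506

p̂ = 38/94 = 0.40426.
p̂(1−p̂) = 0.40426·0.59574 = 0.240834.
SE = √(0.240834/94) = √0.002562064 = 0.0506.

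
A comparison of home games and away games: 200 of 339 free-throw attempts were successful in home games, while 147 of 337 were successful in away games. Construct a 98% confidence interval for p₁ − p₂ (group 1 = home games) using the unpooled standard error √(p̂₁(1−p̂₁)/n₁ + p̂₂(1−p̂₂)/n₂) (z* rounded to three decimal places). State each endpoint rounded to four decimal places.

(0.0654, 0.2421)

p̂₁ = 200/339 = 0.58997, p̂₂ = 147/337 = 0.43620; p̂₁ − p̂₂ = 0.15377.
SE = √(0.000713585 + 0.000729762) = √0.001443347 = 0.037991.
z* = 2.326 at the 98% level. Margin of error = 0.08837.
Interval: 0.15377 ± 0.08837 → (0.0654, 0.2421).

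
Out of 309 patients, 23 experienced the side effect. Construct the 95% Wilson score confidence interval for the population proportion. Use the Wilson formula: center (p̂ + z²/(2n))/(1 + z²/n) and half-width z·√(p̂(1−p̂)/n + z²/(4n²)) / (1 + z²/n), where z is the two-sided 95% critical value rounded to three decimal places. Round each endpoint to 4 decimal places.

(0.0501, 0.1092)

p̂ = 23/309 = 0.07443; z = 1.960, so z² = 3.841600.
Denominator 1 + z²/n = 1 + 3.841600/309 = 1.012432.
Adjusted center: (0.07443 + z²/(2n))/1.012432 = 0.07966.
Radicand: p̂(1−p̂)/n + z²/(4n²) = 0.000222956 + 0.000010059 = 0.000233015.
Half-width = z·√(radicand)/denom = 1.960·0.015265/1.012432 = 0.02955.
So the interval runs from 0.0501 to 0.1092.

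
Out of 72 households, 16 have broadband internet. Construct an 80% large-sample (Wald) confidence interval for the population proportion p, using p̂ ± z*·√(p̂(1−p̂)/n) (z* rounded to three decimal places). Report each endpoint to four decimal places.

(0.1594, 0.2850)

p̂ = 16/72 = 0.22222.
SE(p̂) = √(0.22222·0.77778/72) = 0.048995.
The 80% critical value is z* = 1.282.
Margin = 1.282·0.048995 = 0.06281.
CI: 0.22222 ± 0.06281 = (0.1594, 0.2850).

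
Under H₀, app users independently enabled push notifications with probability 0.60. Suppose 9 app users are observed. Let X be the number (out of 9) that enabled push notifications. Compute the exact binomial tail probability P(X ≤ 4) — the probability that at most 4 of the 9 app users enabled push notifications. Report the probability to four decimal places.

X ~ Binomial(n=9, p=0.60).
P(X ≤ 4) = Σ_{j=0}^{4} C(9,j)·0.60^j·0.40^{9−j}.
= 0.000262 + 0.003539 + 0.021234 + 0.074318 + 0.167215 = 0.2666.

P = 0.2666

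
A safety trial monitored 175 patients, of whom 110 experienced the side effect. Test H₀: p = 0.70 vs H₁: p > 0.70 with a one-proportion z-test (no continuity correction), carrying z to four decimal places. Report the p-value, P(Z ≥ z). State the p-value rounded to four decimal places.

p-value = 0.9804

p̂ = 110/175 = 0.62857.
Null standard error: √(0.70·0.30/175) = √0.001200000 = 0.034641.
z = (p̂ − p₀)/SE = (110/175 − 0.70)/0.034641 ≈ -2.0620.
p-value = P(Z ≥ z) with z = -2.0620 → 0.9804.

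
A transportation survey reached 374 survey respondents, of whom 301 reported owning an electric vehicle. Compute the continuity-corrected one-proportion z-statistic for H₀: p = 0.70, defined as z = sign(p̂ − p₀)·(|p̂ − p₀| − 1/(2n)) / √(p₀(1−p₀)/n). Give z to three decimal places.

z = 4.367

The sample proportion is 301/374 = 0.80481. p̂ − p₀ = 0.104813.
Continuity correction 1/(2n) = 1/748 = 0.001337.
Corrected numerator: |0.104813| − 0.001337 = 0.103476.
Under H₀, SE = √(p₀(1−p₀)/n) = √(0.70·0.30/374) = √0.000561497 = 0.023696.
z = (+)0.103476/0.023696 = 4.367.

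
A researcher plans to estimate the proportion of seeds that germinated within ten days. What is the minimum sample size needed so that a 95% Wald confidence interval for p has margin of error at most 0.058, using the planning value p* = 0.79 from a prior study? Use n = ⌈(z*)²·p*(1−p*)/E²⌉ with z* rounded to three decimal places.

n = 190

The 95% critical value is z* = 1.960.
p*(1−p*) = 0.1659.
Required n before rounding: 3.841600 × 0.1659 / 0.058² = 189.453.
Rounding up, n = 190.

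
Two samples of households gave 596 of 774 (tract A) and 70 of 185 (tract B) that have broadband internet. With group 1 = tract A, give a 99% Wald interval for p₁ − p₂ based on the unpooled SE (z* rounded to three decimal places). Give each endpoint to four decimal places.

(0.2919, 0.4914)

p̂₁ = 0.77003, p̂₂ = 0.37838, so the observed difference is 0.39165.
SE = √(0.000228793 + 0.001271396) = √0.001500189 = 0.038732.
For 99% confidence, z* = 2.576. Margin of error = 0.09977.
CI: 0.39165 ± 0.09977 = (0.2919, 0.4914).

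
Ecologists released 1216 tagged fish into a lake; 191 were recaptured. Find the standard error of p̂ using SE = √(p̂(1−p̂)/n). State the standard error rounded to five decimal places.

SE = 0.01043

Sample proportion p̂ = 191/1216 = 0.15707.
p̂(1−p̂) = 0.15707·0.84293 = 0.132399.
Dividing by n and taking the root: √0.000108881 = 0.01043.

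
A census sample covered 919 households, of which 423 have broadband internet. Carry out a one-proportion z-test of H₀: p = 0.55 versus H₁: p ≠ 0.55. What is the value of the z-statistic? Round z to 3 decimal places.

Sample proportion p̂ = 423/919 = 0.46028.
Null standard error: √(0.55·0.45/919) = √0.000269314 = 0.016411.
z = (0.46028 − 0.55)/0.016411 = -0.08972/0.016411 = -5.467.

z = -5.467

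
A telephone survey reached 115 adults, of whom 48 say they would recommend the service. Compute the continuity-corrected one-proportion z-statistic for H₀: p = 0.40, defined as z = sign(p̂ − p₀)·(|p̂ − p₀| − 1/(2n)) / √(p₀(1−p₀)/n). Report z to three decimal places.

p̂ = 48/115 = 0.41739. p̂ − p₀ = 0.017391.
Continuity correction 1/(2n) = 1/230 = 0.004348.
Corrected numerator: |0.017391| − 0.004348 = 0.013043.
SE₀ = √(0.40·0.60/115) = 0.045683.
z = (+)0.013043/0.045683 = 0.286.

z = 0.286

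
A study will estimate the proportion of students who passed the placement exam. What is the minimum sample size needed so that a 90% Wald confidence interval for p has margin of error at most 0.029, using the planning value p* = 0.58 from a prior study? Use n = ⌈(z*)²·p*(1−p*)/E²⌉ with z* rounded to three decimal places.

The 90% critical value is z* = 1.645.
p*(1−p*) = 0.58·0.42 = 0.2436.
(z*)²·p*(1−p*)/E² = 2.706025·0.2436/0.000841 = 783.814.
⌈783.814⌉ = 784.

n = 784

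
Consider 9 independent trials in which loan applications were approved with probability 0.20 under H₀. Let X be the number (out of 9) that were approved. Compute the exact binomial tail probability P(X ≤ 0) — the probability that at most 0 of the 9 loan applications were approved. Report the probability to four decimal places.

P = 0.1342

X is binomial with n = 9 and p = 0.20.
P(X ≤ 0) = C(9,0)·0.20^0·0.80^9.
= 0.134218 = 0.1342.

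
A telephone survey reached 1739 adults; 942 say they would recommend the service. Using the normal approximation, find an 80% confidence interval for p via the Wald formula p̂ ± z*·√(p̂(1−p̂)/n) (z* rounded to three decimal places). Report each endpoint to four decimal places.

p̂ = 942/1739 = 0.54169.
SE = √(p̂(1−p̂)/n) = √(0.248262/1739) = 0.011948.
The 80% critical value is z* = 1.282.
Margin of error: 1.282 × 0.011948 = 0.01532.
CI: 0.54169 ± 0.01532 = (0.5264, 0.5570).

(0.5264, 0.5570)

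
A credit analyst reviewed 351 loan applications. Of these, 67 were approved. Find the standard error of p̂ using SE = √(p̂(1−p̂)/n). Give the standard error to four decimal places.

p̂ = 67/351 = 0.19088.
p̂(1−p̂) = 0.19088·0.80912 = 0.154445.
SE = √(0.154445/351) = 0.0210.

SE = 0.0210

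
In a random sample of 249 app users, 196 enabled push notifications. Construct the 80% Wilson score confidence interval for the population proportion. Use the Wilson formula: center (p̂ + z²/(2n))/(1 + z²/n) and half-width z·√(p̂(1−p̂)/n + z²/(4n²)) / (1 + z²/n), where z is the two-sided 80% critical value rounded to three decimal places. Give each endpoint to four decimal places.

p̂ = 196/249 = 0.78715; z = 1.282, so z² = 1.643524.
1 + z²/n = 1.006600.
Adjusted center: (0.78715 + z²/(2n))/1.006600 = 0.78527.
Radicand: p̂(1−p̂)/n + z²/(4n²) = 0.000672874 + 0.000006627 = 0.000679501.
Half-width = 1.282·√0.000679501/1.006600 = 0.03320.
So the interval runs from 0.7521 to 0.8185.

(0.7521, 0.8185)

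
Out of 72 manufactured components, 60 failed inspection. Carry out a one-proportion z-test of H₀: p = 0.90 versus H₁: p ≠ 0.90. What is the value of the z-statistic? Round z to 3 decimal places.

z = -1.886

p̂ = 60/72 = 0.83333.
SE₀ = √(0.90·0.10/72) = 0.035355.
z = (p̂ − p₀)/SE = (0.83333 − 0.90)/0.035355 = -1.886.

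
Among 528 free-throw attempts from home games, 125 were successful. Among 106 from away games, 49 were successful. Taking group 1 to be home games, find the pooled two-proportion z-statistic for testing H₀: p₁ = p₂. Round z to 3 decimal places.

Sample proportions: p̂₁ = 125/528 = 0.23674 and p̂₂ = 49/106 = 0.46226.
Pooling: p̂ = 174/634 = 0.27445.
Pooled SE = √[0.1991263·0.01132790] ≈ 0.047494.
z = (p̂₁ − p̂₂)/SE = (0.23674 − 0.46226)/0.047494 = -0.22552/0.047494 = -4.748.

z = -4.748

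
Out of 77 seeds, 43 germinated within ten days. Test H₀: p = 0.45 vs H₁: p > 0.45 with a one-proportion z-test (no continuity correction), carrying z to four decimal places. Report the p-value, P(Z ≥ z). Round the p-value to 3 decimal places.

p-value = 0.028

The sample proportion is 43/77 = 0.55844.
Under H₀, SE = √(p₀(1−p₀)/n) = √(0.45·0.55/77) = √0.003214286 = 0.056695.
z = (p̂ − p₀)/SE = (43/77 − 0.45)/0.056695 ≈ 1.9127.
p-value = P(Z ≥ z) with z = 1.9127 → 0.028.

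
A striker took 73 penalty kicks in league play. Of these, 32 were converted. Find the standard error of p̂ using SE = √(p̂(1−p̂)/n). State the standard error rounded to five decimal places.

p̂ = 32/73 = 0.43836.
p̂(1−p̂) = 0.246201.
Dividing by n and taking the root: √0.003372616 = 0.05807.

SE = 0.05807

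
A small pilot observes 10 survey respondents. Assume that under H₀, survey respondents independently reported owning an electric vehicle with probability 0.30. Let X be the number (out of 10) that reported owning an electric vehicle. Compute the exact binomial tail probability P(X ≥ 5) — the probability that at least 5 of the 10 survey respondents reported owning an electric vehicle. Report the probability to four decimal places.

P = 0.1503

X ~ Binomial(n=10, p=0.30).
P(X ≥ 5) = Σ_{j=5}^{10} C(10,j)·0.30^j·0.70^{10−j}.
= 0.102919 + 0.036757 + 0.009002 + 0.001447 + 0.000138 + 0.000006 = 0.1503.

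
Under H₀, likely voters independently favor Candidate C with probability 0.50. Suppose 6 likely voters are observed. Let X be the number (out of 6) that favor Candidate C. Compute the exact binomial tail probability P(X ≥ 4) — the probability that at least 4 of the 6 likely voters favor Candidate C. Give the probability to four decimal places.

X is binomial with n = 6 and p = 0.50.
P(X ≥ 4) = C(6,4)·0.50^4·0.50^2 + C(6,5)·0.50^5·0.50^1 + C(6,6)·0.50^6·0.50^0.
= 0.234375 + 0.093750 + 0.015625 = 0.3438.

P = 0.3438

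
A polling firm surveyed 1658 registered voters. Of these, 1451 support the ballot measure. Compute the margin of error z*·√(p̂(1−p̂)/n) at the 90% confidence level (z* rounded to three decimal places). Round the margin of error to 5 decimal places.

p̂ = 1451/1658 = 0.87515.
Standard error of p̂: √(0.109262/1658) = √0.000065900 = 0.008118.
The 90% critical value is z* = 1.645.
ME = 1.645·0.008118 = 0.01335.

ME = 0.01335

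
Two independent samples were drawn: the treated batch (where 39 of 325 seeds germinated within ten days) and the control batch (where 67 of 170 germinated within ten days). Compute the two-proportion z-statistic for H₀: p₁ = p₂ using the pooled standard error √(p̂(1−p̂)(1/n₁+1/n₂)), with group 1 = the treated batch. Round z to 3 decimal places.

Sample proportions: p̂₁ = 39/325 = 0.12000 and p̂₂ = 67/170 = 0.39412.
Pooled p̂ = (39+67)/(325+170) = 106/495 = 0.21414.
Pooled SE = √[0.1682849·0.00895928] ≈ 0.038829.
z = (p̂₁ − p̂₂)/SE = (0.12000 − 0.39412)/0.038829 = -0.27412/0.038829 = -7.060.

z = -7.060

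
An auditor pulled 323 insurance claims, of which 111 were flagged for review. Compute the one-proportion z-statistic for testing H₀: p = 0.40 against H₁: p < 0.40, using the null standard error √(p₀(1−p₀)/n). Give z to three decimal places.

z = -2.067

Sample proportion p̂ = 111/323 = 0.34365.
SE₀ = √(0.40·0.60/323) = 0.027259.
z = (0.34365 − 0.40)/0.027259 = -0.05635/0.027259 = -2.067.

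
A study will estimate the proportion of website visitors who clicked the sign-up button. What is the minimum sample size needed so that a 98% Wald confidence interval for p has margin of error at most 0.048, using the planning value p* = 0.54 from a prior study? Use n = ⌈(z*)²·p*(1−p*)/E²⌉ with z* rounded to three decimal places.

n = 584

The 98% critical value is z* = 2.326.
p*(1−p*) = 0.2484.
(z*)²·p*(1−p*)/E² = 5.410276·0.2484/0.002304 = 583.295.
⌈583.295⌉ = 584.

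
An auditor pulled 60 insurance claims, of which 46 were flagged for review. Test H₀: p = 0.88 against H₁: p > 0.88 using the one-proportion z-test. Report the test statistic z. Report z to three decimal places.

Sample proportion p̂ = 46/60 = 0.76667.
Null standard error: √(0.88·0.12/60) = √0.001760000 = 0.041952.
z = (0.76667 − 0.88)/0.041952 = -0.11333/0.041952 = -2.701.

z = -2.701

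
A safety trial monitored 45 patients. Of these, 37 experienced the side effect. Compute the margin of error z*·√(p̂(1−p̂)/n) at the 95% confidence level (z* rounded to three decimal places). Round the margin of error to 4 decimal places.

ME = 0.1117

The sample proportion is 37/45 = 0.82222.
Standard error of p̂: √(0.146173/45) = √0.003248285 = 0.056994.
For 95% confidence, z* = 1.960.
Margin of error = z*·SE = 1.960 × 0.056994 = 0.1117.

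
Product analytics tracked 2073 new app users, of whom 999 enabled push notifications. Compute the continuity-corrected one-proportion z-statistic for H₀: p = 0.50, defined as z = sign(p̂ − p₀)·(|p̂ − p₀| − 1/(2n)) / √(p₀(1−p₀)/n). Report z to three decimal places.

p̂ = 999/2073 = 0.48191. p̂ − p₀ = -0.018090.
1/(2n) = 0.000241.
Corrected numerator: |-0.018090| − 0.000241 = 0.017849.
Null standard error: √(0.50·0.50/2073) = √0.000120598 = 0.010982.
z = (−)0.017849/0.010982 = -1.625.

z = -1.625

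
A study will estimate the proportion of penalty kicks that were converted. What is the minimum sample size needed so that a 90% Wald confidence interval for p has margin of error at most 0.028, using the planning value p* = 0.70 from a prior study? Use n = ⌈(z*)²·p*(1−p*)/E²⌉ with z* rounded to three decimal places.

z* = 1.645 at the 90% level.
p*(1−p*) = 0.70·0.30 = 0.2100.
Required n before rounding: 2.706025 × 0.2100 / 0.028² = 724.828.
Rounding up, n = 725.

n = 725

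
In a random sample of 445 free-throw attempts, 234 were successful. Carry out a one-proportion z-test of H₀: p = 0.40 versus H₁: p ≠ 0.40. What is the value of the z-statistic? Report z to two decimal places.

z = 5.42

Sample proportion p̂ = 234/445 = 0.52584.
Null standard error: √(0.40·0.60/445) = √0.000539326 = 0.023223.
z = (0.52584 − 0.40)/0.023223 = 0.12584/0.023223 = 5.42.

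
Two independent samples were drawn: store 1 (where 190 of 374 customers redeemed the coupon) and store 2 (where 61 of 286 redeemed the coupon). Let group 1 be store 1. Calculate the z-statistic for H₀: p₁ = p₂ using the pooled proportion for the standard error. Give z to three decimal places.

p̂₁ = 190/374 = 0.50802, p̂₂ = 61/286 = 0.21329.
Pooling: p̂ = 251/660 = 0.38030.
Pooled SE = √[0.2356726·0.00617030] ≈ 0.038134.
z = 0.29473/0.038134 = 7.729.

z = 7.729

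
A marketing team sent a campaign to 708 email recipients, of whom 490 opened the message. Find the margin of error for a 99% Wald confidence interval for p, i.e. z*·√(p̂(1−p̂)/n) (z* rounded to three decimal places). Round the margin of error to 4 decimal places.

ME = 0.0447

Sample proportion p̂ = 490/708 = 0.69209.
Standard error of p̂: √(0.213101/708) = √0.000300991 = 0.017349.
The 99% critical value is z* = 2.576.
So ME = 0.0447.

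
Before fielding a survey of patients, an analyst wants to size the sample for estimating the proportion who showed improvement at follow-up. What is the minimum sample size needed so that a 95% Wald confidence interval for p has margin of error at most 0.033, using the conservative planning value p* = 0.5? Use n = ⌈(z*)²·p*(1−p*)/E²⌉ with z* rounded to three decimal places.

n = 882

For 95% confidence, z* = 1.960.
p*(1−p*) = 0.2500.
Required n before rounding: 3.841600 × 0.2500 / 0.033² = 881.910.
Rounding up, n = 882.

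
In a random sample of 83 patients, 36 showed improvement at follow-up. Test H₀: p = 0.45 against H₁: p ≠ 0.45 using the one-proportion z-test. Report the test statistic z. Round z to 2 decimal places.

Sample proportion p̂ = 36/83 = 0.43373.
Under H₀, SE = √(p₀(1−p₀)/n) = √(0.45·0.55/83) = √0.002981928 = 0.054607.
z = (p̂ − p₀)/SE = (0.43373 − 0.45)/0.054607 = -0.30.

z = -0.30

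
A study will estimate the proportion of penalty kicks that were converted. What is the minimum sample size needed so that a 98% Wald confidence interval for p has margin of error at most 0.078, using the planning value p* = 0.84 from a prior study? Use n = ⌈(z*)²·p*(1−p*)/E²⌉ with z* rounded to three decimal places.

n = 120

z* = 2.326 at the 98% level.
p*(1−p*) = 0.84·0.16 = 0.1344.
(z*)²·p*(1−p*)/E² = 5.410276·0.1344/0.006084 = 119.517.
⌈119.517⌉ = 120.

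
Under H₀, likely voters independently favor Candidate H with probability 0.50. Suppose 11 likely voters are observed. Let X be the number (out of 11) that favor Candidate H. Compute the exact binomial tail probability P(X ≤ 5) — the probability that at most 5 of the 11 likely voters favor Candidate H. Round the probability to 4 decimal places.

P = 0.5000

X is binomial with n = 11 and p = 0.50.
P(X ≤ 5) = Σ_{j=0}^{5} C(11,j)·0.50^j·0.50^{11−j}.
= 0.000488 + 0.005371 + 0.026855 + 0.080566 + 0.161133 + 0.225586 = 0.5000.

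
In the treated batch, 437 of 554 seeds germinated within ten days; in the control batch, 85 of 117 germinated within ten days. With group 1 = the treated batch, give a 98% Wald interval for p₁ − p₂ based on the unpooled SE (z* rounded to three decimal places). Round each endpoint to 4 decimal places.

p̂₁ = 0.78881, p̂₂ = 0.72650, so the observed difference is 0.06231.
Unpooled SE = √(p̂₁(1−p̂₁)/n₁ + p̂₂(1−p̂₂)/n₂) = √(0.000300703 + 0.001698288) = 0.044710.
For 98% confidence, z* = 2.326. Margin of error = 0.10400.
CI: 0.06231 ± 0.10400 = (-0.0417, 0.1663).

(-0.0417, 0.1663)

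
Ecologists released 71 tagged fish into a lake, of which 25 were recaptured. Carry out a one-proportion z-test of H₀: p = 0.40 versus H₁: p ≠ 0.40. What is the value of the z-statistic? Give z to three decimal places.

p̂ = 25/71 = 0.35211.
Under H₀, SE = √(p₀(1−p₀)/n) = √(0.40·0.60/71) = √0.003380282 = 0.058140.
Test statistic: z = -0.04789/0.058140 = -0.824.

z = -0.824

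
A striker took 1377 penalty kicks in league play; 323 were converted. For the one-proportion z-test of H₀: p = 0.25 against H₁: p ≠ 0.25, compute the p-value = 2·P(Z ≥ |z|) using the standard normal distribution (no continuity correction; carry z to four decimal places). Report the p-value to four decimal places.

p-value = 0.1860

With x = 323 successes in n = 1377, p̂ = 0.23457.
Under H₀, SE = √(p₀(1−p₀)/n) = √(0.25·0.75/1377) = √0.000136166 = 0.011669.
z = (p̂ − p₀)/SE = (323/1377 − 0.25)/0.011669 ≈ -1.3225.
From the standard normal, 2·P(Z ≥ |z|) = 0.1860.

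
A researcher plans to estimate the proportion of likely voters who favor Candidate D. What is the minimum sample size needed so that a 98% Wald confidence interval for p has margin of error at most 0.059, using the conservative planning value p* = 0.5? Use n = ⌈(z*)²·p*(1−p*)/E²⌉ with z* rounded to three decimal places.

n = 389

The 98% critical value is z* = 2.326.
p*(1−p*) = 0.50·0.50 = 0.2500.
(z*)²·p*(1−p*)/E² = 5.410276·0.2500/0.003481 = 388.558.
⌈388.558⌉ = 389.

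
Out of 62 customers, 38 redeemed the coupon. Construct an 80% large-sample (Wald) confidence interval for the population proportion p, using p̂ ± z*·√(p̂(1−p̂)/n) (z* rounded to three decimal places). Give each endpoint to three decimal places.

(0.534, 0.692)

With x = 38 successes in n = 62, p̂ = 0.61290.
Standard error of p̂: √(0.237253/62) = √0.003826659 = 0.061860.
The 80% critical value is z* = 1.282.
Margin = 1.282·0.061860 = 0.07930.
CI: 0.61290 ± 0.07930 = (0.534, 0.692).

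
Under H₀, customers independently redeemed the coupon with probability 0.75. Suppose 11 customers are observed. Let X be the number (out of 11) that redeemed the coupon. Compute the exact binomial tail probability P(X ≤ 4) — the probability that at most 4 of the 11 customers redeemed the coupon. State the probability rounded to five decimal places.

P = 0.00756

X ~ Binomial(n=11, p=0.75).
P(X ≤ 4) = Σ_{j=0}^{4} C(11,j)·0.75^j·0.25^{11−j}.
= 0.000000 + 0.000008 + 0.000118 + 0.001062 + 0.006373 = 0.00756.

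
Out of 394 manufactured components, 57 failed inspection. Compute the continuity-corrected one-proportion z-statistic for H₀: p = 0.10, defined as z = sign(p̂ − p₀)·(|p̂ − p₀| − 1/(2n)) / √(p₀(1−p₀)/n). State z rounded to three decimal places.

p̂ = 57/394 = 0.14467. p̂ − p₀ = 0.044670.
1/(2n) = 0.001269.
Corrected numerator: |0.044670| − 0.001269 = 0.043401.
Under H₀, SE = √(p₀(1−p₀)/n) = √(0.10·0.90/394) = √0.000228426 = 0.015114.
z = (+)0.043401/0.015114 = 2.872.

z = 2.872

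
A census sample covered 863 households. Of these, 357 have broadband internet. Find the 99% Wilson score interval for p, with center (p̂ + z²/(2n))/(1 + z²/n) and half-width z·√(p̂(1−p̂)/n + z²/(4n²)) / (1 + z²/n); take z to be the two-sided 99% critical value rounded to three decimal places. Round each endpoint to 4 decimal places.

p̂ = 357/863 = 0.41367; z = 2.576, so z² = 6.635776.
Denominator 1 + z²/n = 1 + 6.635776/863 = 1.007689.
Adjusted center: (0.41367 + z²/(2n))/1.007689 = 0.41433.
Radicand: p̂(1−p̂)/n + z²/(4n²) = 0.000281052 + 0.000002227 = 0.000283279.
Half-width = 2.576·√0.000283279/1.007689 = 0.04303.
Interval: 0.41433 ± 0.04303 → (0.3713, 0.4574).

(0.3713, 0.4574)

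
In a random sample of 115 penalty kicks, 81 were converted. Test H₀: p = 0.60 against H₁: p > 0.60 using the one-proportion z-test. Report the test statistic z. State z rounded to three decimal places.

z = 2.284

Sample proportion p̂ = 81/115 = 0.70435.
SE₀ = √(0.60·0.40/115) = 0.045683.
z = (0.70435 − 0.60)/0.045683 = 0.10435/0.045683 = 2.284.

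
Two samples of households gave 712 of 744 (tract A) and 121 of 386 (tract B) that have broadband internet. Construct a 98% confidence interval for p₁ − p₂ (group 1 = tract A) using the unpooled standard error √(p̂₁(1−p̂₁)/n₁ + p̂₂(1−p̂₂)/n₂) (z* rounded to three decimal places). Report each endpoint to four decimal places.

p̂₁ = 712/744 = 0.95699, p̂₂ = 121/386 = 0.31347; p̂₁ − p̂₂ = 0.64352.
Unpooled SE = √(p̂₁(1−p̂₁)/n₁ + p̂₂(1−p̂₂)/n₂) = √(0.000055324 + 0.000557531) = 0.024756.
z* = 2.326 at the 98% level. Margin of error = 0.05758.
CI: 0.64352 ± 0.05758 = (0.5859, 0.7011).

(0.5859, 0.7011)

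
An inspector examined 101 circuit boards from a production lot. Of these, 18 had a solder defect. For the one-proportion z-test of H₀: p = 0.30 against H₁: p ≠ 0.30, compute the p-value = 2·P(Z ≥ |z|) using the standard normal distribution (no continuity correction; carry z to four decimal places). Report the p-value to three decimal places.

p-value = 0.008

With x = 18 successes in n = 101, p̂ = 0.17822.
SE₀ = √(0.30·0.70/101) = 0.045598.
Test statistic (full precision, shown to 4 dp): z = (18/101 − 0.30)/SE₀ ≈ -2.6708.
p-value = 2·P(Z ≥ |z|) with z = -2.6708 → 0.008.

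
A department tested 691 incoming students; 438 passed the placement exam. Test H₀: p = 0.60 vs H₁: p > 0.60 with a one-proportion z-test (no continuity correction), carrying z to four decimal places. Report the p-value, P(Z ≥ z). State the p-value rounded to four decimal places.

p-value = 0.0346

With x = 438 successes in n = 691, p̂ = 0.63386.
Under H₀, SE = √(p₀(1−p₀)/n) = √(0.60·0.40/691) = √0.000347323 = 0.018637.
z = (p̂ − p₀)/SE = (438/691 − 0.60)/0.018637 ≈ 1.8171.
p-value = P(Z ≥ z) with z = 1.8171 → 0.0346.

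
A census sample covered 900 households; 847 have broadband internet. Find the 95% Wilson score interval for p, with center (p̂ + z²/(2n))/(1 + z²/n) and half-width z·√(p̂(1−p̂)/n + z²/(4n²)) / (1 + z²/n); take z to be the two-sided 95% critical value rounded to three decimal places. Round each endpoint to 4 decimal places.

(0.9238, 0.9547)

Here p̂ = 847/900 = 0.94111 and z = 1.960 (z² = 3.841600).
1 + z²/n = 1.004268.
Center = (0.94111 + 0.002134)/1.004268 = 0.93924.
Radicand: p̂(1−p̂)/n + z²/(4n²) = 0.000061579 + 0.000001186 = 0.000062765.
Half-width = 1.960·√0.000062765/1.004268 = 0.01546.
Interval: 0.93924 ± 0.01546 → (0.9238, 0.9547).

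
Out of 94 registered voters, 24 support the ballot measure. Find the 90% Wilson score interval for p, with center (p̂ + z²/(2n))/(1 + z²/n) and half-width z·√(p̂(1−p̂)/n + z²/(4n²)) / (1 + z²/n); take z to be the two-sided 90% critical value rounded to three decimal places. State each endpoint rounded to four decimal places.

Here p̂ = 24/94 = 0.25532 and z = 1.645 (z² = 2.706025).
1 + z²/n = 1.028787.
Center = (0.25532 + 0.014394)/1.028787 = 0.26217.
Radicand: p̂(1−p̂)/n + z²/(4n²) = 0.002022673 + 0.000076562 = 0.002099235.
Half-width = 1.645·√0.002099235/1.028787 = 0.07326.
CI: 0.26217 ± 0.07326 = (0.1889, 0.3354).

(0.1889, 0.3354)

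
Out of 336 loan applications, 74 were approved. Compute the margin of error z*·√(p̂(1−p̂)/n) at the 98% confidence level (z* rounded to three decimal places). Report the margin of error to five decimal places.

With x = 74 successes in n = 336, p̂ = 0.22024.
SE(p̂) = √(0.22024·0.77976/336) = 0.022608.
The 98% critical value is z* = 2.326.
Margin of error = z*·SE = 2.326 × 0.022608 = 0.05259.

ME = 0.05259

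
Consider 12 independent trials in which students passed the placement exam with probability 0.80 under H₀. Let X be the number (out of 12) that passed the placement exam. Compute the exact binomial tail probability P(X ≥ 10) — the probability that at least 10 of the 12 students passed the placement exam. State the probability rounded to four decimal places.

X is binomial with n = 12 and p = 0.80.
P(X ≥ 10) = C(12,10)·0.80^10·0.20^2 + C(12,11)·0.80^11·0.20^1 + C(12,12)·0.80^12·0.20^0.
= 0.283468 + 0.206158 + 0.068719 = 0.5583.

P = 0.5583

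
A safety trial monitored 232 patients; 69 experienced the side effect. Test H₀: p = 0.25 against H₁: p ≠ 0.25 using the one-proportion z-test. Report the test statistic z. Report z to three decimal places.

z = 1.668

With x = 69 successes in n = 232, p̂ = 0.29741.
Null standard error: √(0.25·0.75/232) = √0.000808190 = 0.028429.
Test statistic: z = 0.04741/0.028429 = 1.668.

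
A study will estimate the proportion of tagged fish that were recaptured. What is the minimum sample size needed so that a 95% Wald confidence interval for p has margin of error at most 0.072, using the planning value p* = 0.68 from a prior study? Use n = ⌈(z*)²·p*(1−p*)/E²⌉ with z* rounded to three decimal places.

n = 162

z* = 1.960 at the 95% level.
p*(1−p*) = 0.2176.
Required n before rounding: 3.841600 × 0.2176 / 0.072² = 161.252.
⌈161.252⌉ = 162.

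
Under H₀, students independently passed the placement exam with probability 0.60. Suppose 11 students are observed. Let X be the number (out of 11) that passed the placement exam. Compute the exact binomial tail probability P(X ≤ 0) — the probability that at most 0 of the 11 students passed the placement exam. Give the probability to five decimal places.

X is binomial with n = 11 and p = 0.60.
P(X ≤ 0) = C(11,0)·0.60^0·0.40^11.
= 0.000042 = 0.00004.

P = 0.00004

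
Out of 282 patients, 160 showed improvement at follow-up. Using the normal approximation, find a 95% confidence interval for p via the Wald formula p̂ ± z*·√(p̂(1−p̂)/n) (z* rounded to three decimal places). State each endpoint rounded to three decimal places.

The sample proportion is 160/282 = 0.56738.
Standard error of p̂: √(0.245460/282) = √0.000870427 = 0.029503.
The 95% critical value is z* = 1.960.
Margin of error: 1.960 × 0.029503 = 0.05783.
Interval: 0.56738 ± 0.05783 → (0.510, 0.625).

(0.510, 0.625)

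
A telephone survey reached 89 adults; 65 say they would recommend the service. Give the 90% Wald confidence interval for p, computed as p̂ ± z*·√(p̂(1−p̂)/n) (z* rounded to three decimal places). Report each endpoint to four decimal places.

(0.6530, 0.8077)

Sample proportion p̂ = 65/89 = 0.73034.
SE(p̂) = √(0.73034·0.26966/89) = 0.047041.
For 90% confidence, z* = 1.645.
Margin of error: 1.645 × 0.047041 = 0.07738.
So the interval runs from 0.6530 to 0.8077.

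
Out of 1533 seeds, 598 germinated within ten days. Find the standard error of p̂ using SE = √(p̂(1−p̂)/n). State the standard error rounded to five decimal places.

The sample proportion is 598/1533 = 0.39008.
p̂(1−p̂) = 0.39008·0.60992 = 0.237918.
Dividing by n and taking the root: √0.000155198 = 0.01246.

SE = 0.01246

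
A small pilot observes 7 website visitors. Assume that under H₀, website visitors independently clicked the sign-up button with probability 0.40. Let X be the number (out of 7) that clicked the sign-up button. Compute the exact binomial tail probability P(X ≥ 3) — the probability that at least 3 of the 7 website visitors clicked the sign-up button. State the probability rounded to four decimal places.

X ~ Binomial(n=7, p=0.40).
P(X ≥ 3) = Σ_{j=3}^{7} C(7,j)·0.40^j·0.60^{7−j}.
= 0.290304 + 0.193536 + 0.077414 + 0.017203 + 0.001638 = 0.5801.

P = 0.5801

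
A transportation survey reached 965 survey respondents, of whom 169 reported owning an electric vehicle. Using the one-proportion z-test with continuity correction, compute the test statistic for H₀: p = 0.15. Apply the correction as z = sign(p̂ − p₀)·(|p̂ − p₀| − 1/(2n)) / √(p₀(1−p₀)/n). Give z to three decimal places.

With x = 169 successes in n = 965, p̂ = 0.17513. p̂ − p₀ = 0.025130.
Continuity correction 1/(2n) = 1/1930 = 0.000518.
Corrected numerator: |0.025130| − 0.000518 = 0.024612.
SE₀ = √(0.15·0.85/965) = 0.011495.
z = (+)0.024612/0.011495 = 2.141.

z = 2.141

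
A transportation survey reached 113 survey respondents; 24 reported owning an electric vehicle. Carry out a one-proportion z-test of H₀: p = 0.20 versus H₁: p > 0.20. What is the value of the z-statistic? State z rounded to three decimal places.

The sample proportion is 24/113 = 0.21239.
SE₀ = √(0.20·0.80/113) = 0.037629.
z = (0.21239 − 0.20)/0.037629 = 0.01239/0.037629 = 0.329.

z = 0.329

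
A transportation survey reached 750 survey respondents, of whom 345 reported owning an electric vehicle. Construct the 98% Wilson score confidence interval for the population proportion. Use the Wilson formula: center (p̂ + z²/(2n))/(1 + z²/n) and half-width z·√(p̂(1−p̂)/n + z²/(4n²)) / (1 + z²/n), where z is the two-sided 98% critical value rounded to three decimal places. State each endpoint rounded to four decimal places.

Here p̂ = 345/750 = 0.46000 and z = 2.326 (z² = 5.410276).
Denominator 1 + z²/n = 1 + 5.410276/750 = 1.007214.
Center = (0.46000 + 0.003607)/1.007214 = 0.46029.
Radicand: p̂(1−p̂)/n + z²/(4n²) = 0.000331200 + 0.000002405 = 0.000333605.
Half-width = 2.326·√0.000333605/1.007214 = 0.04218.
So the interval runs from 0.4181 to 0.5025.

(0.4181, 0.5025)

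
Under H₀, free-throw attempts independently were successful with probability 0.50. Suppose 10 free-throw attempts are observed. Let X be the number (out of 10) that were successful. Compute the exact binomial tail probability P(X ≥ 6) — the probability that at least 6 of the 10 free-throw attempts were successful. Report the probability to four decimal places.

X is binomial with n = 10 and p = 0.50.
P(X ≥ 6) = Σ_{j=6}^{10} C(10,j)·0.50^j·0.50^{10−j}.
= 0.205078 + 0.117188 + 0.043945 + 0.009766 + 0.000977 = 0.3770.

P = 0.3770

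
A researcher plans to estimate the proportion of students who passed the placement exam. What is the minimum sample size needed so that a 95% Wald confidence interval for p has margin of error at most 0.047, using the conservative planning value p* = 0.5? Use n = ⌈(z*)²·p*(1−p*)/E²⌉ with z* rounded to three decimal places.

n = 435

z* = 1.960 at the 95% level.
p*(1−p*) = 0.2500.
(z*)²·p*(1−p*)/E² = 3.841600·0.2500/0.002209 = 434.767.
Rounding up, n = 435.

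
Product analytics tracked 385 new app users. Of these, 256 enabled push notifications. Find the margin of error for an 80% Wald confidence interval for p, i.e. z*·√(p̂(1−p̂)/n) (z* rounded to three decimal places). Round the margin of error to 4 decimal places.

ME = 0.0308

p̂ = 256/385 = 0.66494.
SE(p̂) = √(0.66494·0.33506/385) = 0.024056.
The 80% critical value is z* = 1.282.
Margin of error = z*·SE = 1.282 × 0.024056 = 0.0308.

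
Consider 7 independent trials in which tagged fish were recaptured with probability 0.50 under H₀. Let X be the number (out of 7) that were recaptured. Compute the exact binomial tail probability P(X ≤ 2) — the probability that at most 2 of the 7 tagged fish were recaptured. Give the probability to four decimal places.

X ~ Binomial(n=7, p=0.50).
P(X ≤ 2) = C(7,0)·0.50^0·0.50^7 + C(7,1)·0.50^1·0.50^6 + C(7,2)·0.50^2·0.50^5.
= 0.007812 + 0.054688 + 0.164062 = 0.2266.

P = 0.2266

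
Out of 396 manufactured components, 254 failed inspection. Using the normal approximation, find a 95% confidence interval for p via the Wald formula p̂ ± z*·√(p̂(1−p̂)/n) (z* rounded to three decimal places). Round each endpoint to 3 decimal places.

With x = 254 successes in n = 396, p̂ = 0.64141.
Standard error of p̂: √(0.230002/396) = √0.000580813 = 0.024100.
z* = 1.960 at the 95% level.
Margin of error: 1.960 × 0.024100 = 0.04724.
So the interval runs from 0.594 to 0.689.

(0.594, 0.689)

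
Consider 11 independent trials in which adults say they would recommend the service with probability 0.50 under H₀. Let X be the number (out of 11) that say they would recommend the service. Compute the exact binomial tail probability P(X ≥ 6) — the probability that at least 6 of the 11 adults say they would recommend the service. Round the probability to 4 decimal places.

P = 0.5000

X ~ Binomial(n=11, p=0.50).
P(X ≥ 6) = Σ_{j=6}^{11} C(11,j)·0.50^j·0.50^{11−j}.
= 0.225586 + 0.161133 + 0.080566 + 0.026855 + 0.005371 + 0.000488 = 0.5000.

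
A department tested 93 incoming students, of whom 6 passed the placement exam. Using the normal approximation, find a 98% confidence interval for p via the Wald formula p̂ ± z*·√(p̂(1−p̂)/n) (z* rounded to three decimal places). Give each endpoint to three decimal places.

(0.005, 0.124)

Sample proportion p̂ = 6/93 = 0.06452.
SE(p̂) = √(0.06452·0.93548/93) = 0.025475.
For 98% confidence, z* = 2.326.
Margin of error: 2.326 × 0.025475 = 0.05925.
CI: 0.06452 ± 0.05925 = (0.005, 0.124).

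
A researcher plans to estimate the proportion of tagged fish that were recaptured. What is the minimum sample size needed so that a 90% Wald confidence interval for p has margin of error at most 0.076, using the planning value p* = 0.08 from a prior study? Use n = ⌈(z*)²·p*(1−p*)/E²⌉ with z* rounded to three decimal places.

The 90% critical value is z* = 1.645.
p*(1−p*) = 0.0736.
(z*)²·p*(1−p*)/E² = 2.706025·0.0736/0.005776 = 34.481.
⌈34.481⌉ = 35.

n = 35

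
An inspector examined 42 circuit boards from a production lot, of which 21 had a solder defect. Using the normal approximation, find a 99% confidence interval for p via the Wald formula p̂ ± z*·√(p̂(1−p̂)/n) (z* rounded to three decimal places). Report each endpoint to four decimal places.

Sample proportion p̂ = 21/42 = 0.50000.
Standard error of p̂: √(0.250000/42) = √0.005952381 = 0.077152.
The 99% critical value is z* = 2.576.
Margin of error: 2.576 × 0.077152 = 0.19874.
CI: 0.50000 ± 0.19874 = (0.3013, 0.6987).

(0.3013, 0.6987)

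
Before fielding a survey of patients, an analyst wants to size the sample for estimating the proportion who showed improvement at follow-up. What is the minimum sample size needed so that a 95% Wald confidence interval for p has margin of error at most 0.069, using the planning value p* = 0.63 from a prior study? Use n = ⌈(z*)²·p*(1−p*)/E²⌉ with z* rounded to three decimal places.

n = 189

For 95% confidence, z* = 1.960.
p*(1−p*) = 0.2331.
(z*)²·p*(1−p*)/E² = 3.841600·0.2331/0.004761 = 188.086.
⌈188.086⌉ = 189.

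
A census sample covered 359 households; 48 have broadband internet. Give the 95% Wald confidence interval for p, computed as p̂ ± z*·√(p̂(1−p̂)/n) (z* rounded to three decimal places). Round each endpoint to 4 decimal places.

(0.0985, 0.1689)

Sample proportion p̂ = 48/359 = 0.13370.
SE = √(p̂(1−p̂)/n) = √(0.115828/359) = 0.017962.
The 95% critical value is z* = 1.960.
Margin of error: 1.960 × 0.017962 = 0.03521.
So the interval runs from 0.0985 to 0.1689.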